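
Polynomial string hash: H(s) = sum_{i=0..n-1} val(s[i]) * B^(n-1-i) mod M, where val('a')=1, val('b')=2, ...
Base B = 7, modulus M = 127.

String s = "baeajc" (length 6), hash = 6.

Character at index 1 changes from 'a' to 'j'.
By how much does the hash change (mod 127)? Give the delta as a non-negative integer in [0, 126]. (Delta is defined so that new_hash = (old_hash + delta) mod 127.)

Answer: 19

Derivation:
Delta formula: (val(new) - val(old)) * B^(n-1-k) mod M
  val('j') - val('a') = 10 - 1 = 9
  B^(n-1-k) = 7^4 mod 127 = 115
  Delta = 9 * 115 mod 127 = 19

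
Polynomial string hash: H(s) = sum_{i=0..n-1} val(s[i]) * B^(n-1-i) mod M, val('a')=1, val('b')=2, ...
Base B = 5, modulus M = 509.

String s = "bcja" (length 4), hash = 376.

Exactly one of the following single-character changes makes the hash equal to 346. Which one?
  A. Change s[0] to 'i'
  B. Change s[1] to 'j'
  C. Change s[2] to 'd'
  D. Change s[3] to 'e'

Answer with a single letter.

Answer: C

Derivation:
Option A: s[0]='b'->'i', delta=(9-2)*5^3 mod 509 = 366, hash=376+366 mod 509 = 233
Option B: s[1]='c'->'j', delta=(10-3)*5^2 mod 509 = 175, hash=376+175 mod 509 = 42
Option C: s[2]='j'->'d', delta=(4-10)*5^1 mod 509 = 479, hash=376+479 mod 509 = 346 <-- target
Option D: s[3]='a'->'e', delta=(5-1)*5^0 mod 509 = 4, hash=376+4 mod 509 = 380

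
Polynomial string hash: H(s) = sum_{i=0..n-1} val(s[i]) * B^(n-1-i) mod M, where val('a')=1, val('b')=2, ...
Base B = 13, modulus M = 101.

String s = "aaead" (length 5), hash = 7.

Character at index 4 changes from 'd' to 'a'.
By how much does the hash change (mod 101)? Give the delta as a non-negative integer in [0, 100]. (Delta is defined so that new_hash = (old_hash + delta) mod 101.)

Answer: 98

Derivation:
Delta formula: (val(new) - val(old)) * B^(n-1-k) mod M
  val('a') - val('d') = 1 - 4 = -3
  B^(n-1-k) = 13^0 mod 101 = 1
  Delta = -3 * 1 mod 101 = 98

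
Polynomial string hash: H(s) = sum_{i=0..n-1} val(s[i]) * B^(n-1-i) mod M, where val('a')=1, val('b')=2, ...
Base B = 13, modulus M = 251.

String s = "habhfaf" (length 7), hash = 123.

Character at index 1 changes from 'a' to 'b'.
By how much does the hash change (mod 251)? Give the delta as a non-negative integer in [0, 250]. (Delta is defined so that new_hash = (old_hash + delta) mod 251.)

Delta formula: (val(new) - val(old)) * B^(n-1-k) mod M
  val('b') - val('a') = 2 - 1 = 1
  B^(n-1-k) = 13^5 mod 251 = 64
  Delta = 1 * 64 mod 251 = 64

Answer: 64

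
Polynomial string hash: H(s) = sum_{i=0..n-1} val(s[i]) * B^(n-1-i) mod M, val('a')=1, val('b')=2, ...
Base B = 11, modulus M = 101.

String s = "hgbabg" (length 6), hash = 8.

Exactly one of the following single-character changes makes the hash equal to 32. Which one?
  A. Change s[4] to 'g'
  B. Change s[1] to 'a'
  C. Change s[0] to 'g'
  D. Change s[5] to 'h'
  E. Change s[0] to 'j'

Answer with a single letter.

Answer: B

Derivation:
Option A: s[4]='b'->'g', delta=(7-2)*11^1 mod 101 = 55, hash=8+55 mod 101 = 63
Option B: s[1]='g'->'a', delta=(1-7)*11^4 mod 101 = 24, hash=8+24 mod 101 = 32 <-- target
Option C: s[0]='h'->'g', delta=(7-8)*11^5 mod 101 = 44, hash=8+44 mod 101 = 52
Option D: s[5]='g'->'h', delta=(8-7)*11^0 mod 101 = 1, hash=8+1 mod 101 = 9
Option E: s[0]='h'->'j', delta=(10-8)*11^5 mod 101 = 13, hash=8+13 mod 101 = 21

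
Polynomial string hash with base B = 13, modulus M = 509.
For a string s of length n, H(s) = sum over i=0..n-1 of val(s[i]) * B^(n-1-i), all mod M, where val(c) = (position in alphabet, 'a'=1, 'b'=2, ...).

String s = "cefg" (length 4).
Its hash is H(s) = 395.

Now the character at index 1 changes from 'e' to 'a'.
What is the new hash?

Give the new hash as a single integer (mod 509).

Answer: 228

Derivation:
val('e') = 5, val('a') = 1
Position k = 1, exponent = n-1-k = 2
B^2 mod M = 13^2 mod 509 = 169
Delta = (1 - 5) * 169 mod 509 = 342
New hash = (395 + 342) mod 509 = 228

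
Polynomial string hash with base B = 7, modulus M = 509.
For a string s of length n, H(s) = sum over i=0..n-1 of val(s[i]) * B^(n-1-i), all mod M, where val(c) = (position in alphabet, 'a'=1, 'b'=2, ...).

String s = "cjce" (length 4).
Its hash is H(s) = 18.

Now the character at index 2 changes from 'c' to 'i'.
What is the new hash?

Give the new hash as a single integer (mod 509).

val('c') = 3, val('i') = 9
Position k = 2, exponent = n-1-k = 1
B^1 mod M = 7^1 mod 509 = 7
Delta = (9 - 3) * 7 mod 509 = 42
New hash = (18 + 42) mod 509 = 60

Answer: 60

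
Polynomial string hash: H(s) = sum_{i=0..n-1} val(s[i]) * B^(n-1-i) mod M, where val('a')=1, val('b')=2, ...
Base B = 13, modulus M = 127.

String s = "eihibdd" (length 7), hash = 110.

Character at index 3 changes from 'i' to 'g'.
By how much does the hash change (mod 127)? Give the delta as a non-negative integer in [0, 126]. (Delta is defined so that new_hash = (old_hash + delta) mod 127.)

Answer: 51

Derivation:
Delta formula: (val(new) - val(old)) * B^(n-1-k) mod M
  val('g') - val('i') = 7 - 9 = -2
  B^(n-1-k) = 13^3 mod 127 = 38
  Delta = -2 * 38 mod 127 = 51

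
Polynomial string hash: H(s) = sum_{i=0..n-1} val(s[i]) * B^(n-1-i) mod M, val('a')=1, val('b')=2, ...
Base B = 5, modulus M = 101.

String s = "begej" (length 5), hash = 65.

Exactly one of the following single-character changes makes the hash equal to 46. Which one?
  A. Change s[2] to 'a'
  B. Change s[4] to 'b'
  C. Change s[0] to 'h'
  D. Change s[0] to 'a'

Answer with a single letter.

Answer: D

Derivation:
Option A: s[2]='g'->'a', delta=(1-7)*5^2 mod 101 = 52, hash=65+52 mod 101 = 16
Option B: s[4]='j'->'b', delta=(2-10)*5^0 mod 101 = 93, hash=65+93 mod 101 = 57
Option C: s[0]='b'->'h', delta=(8-2)*5^4 mod 101 = 13, hash=65+13 mod 101 = 78
Option D: s[0]='b'->'a', delta=(1-2)*5^4 mod 101 = 82, hash=65+82 mod 101 = 46 <-- target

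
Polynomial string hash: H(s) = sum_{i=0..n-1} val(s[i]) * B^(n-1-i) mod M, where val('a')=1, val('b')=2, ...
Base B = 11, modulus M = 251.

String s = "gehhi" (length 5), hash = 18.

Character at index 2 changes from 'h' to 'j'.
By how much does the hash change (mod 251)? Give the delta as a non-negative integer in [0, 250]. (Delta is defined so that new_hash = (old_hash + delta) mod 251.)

Delta formula: (val(new) - val(old)) * B^(n-1-k) mod M
  val('j') - val('h') = 10 - 8 = 2
  B^(n-1-k) = 11^2 mod 251 = 121
  Delta = 2 * 121 mod 251 = 242

Answer: 242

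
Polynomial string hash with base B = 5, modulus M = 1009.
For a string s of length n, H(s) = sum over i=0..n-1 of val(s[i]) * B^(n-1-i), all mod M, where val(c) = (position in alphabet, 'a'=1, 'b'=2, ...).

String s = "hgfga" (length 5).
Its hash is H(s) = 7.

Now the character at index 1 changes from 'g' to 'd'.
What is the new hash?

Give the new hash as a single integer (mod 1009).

Answer: 641

Derivation:
val('g') = 7, val('d') = 4
Position k = 1, exponent = n-1-k = 3
B^3 mod M = 5^3 mod 1009 = 125
Delta = (4 - 7) * 125 mod 1009 = 634
New hash = (7 + 634) mod 1009 = 641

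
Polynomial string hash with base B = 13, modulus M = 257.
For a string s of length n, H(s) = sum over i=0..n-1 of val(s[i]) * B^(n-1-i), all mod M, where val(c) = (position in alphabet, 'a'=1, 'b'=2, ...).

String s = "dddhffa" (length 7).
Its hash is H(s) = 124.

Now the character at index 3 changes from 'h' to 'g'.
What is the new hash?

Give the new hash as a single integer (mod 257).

Answer: 240

Derivation:
val('h') = 8, val('g') = 7
Position k = 3, exponent = n-1-k = 3
B^3 mod M = 13^3 mod 257 = 141
Delta = (7 - 8) * 141 mod 257 = 116
New hash = (124 + 116) mod 257 = 240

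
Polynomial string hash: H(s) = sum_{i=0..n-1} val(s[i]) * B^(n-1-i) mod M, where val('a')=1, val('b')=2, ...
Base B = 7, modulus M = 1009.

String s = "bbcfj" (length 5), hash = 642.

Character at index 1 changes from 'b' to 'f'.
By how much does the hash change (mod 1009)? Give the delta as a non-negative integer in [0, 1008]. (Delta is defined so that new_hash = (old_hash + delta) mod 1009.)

Answer: 363

Derivation:
Delta formula: (val(new) - val(old)) * B^(n-1-k) mod M
  val('f') - val('b') = 6 - 2 = 4
  B^(n-1-k) = 7^3 mod 1009 = 343
  Delta = 4 * 343 mod 1009 = 363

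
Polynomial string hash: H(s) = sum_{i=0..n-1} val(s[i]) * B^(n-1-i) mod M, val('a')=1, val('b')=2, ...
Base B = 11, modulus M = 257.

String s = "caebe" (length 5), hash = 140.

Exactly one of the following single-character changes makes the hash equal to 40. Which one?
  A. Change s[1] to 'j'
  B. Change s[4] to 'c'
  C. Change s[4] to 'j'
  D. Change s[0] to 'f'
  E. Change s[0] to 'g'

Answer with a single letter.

Answer: A

Derivation:
Option A: s[1]='a'->'j', delta=(10-1)*11^3 mod 257 = 157, hash=140+157 mod 257 = 40 <-- target
Option B: s[4]='e'->'c', delta=(3-5)*11^0 mod 257 = 255, hash=140+255 mod 257 = 138
Option C: s[4]='e'->'j', delta=(10-5)*11^0 mod 257 = 5, hash=140+5 mod 257 = 145
Option D: s[0]='c'->'f', delta=(6-3)*11^4 mod 257 = 233, hash=140+233 mod 257 = 116
Option E: s[0]='c'->'g', delta=(7-3)*11^4 mod 257 = 225, hash=140+225 mod 257 = 108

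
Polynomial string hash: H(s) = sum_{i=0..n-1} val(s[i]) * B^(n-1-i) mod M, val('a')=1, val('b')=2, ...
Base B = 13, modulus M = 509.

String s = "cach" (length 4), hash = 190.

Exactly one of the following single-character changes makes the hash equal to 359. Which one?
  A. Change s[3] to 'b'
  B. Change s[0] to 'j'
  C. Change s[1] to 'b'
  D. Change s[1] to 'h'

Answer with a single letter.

Answer: C

Derivation:
Option A: s[3]='h'->'b', delta=(2-8)*13^0 mod 509 = 503, hash=190+503 mod 509 = 184
Option B: s[0]='c'->'j', delta=(10-3)*13^3 mod 509 = 109, hash=190+109 mod 509 = 299
Option C: s[1]='a'->'b', delta=(2-1)*13^2 mod 509 = 169, hash=190+169 mod 509 = 359 <-- target
Option D: s[1]='a'->'h', delta=(8-1)*13^2 mod 509 = 165, hash=190+165 mod 509 = 355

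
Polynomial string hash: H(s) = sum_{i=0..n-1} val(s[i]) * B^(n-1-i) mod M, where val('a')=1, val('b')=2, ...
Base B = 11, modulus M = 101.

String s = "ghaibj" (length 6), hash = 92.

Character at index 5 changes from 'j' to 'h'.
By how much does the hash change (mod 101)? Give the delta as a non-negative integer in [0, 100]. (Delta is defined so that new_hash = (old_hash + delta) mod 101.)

Answer: 99

Derivation:
Delta formula: (val(new) - val(old)) * B^(n-1-k) mod M
  val('h') - val('j') = 8 - 10 = -2
  B^(n-1-k) = 11^0 mod 101 = 1
  Delta = -2 * 1 mod 101 = 99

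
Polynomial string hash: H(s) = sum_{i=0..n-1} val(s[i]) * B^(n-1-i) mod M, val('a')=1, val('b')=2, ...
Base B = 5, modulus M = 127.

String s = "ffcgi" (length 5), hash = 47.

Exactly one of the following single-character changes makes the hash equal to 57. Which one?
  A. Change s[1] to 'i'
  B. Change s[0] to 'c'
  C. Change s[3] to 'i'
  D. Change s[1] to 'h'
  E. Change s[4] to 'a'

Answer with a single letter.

Answer: C

Derivation:
Option A: s[1]='f'->'i', delta=(9-6)*5^3 mod 127 = 121, hash=47+121 mod 127 = 41
Option B: s[0]='f'->'c', delta=(3-6)*5^4 mod 127 = 30, hash=47+30 mod 127 = 77
Option C: s[3]='g'->'i', delta=(9-7)*5^1 mod 127 = 10, hash=47+10 mod 127 = 57 <-- target
Option D: s[1]='f'->'h', delta=(8-6)*5^3 mod 127 = 123, hash=47+123 mod 127 = 43
Option E: s[4]='i'->'a', delta=(1-9)*5^0 mod 127 = 119, hash=47+119 mod 127 = 39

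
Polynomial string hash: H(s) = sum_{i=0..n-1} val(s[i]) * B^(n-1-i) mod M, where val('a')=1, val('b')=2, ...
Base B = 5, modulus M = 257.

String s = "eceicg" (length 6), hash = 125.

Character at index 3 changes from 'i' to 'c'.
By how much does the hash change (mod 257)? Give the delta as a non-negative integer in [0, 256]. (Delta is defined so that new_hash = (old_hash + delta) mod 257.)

Delta formula: (val(new) - val(old)) * B^(n-1-k) mod M
  val('c') - val('i') = 3 - 9 = -6
  B^(n-1-k) = 5^2 mod 257 = 25
  Delta = -6 * 25 mod 257 = 107

Answer: 107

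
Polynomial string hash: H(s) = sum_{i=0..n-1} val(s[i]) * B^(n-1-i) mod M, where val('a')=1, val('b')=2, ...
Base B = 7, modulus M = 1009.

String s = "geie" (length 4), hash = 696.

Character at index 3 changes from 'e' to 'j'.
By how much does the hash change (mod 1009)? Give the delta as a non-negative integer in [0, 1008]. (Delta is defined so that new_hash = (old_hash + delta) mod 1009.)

Delta formula: (val(new) - val(old)) * B^(n-1-k) mod M
  val('j') - val('e') = 10 - 5 = 5
  B^(n-1-k) = 7^0 mod 1009 = 1
  Delta = 5 * 1 mod 1009 = 5

Answer: 5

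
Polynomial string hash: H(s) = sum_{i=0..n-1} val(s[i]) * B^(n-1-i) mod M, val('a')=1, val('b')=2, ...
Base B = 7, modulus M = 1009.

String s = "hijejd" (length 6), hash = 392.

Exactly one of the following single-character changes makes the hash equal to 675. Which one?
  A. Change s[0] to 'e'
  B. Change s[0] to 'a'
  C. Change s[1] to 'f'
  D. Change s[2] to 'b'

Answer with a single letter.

Option A: s[0]='h'->'e', delta=(5-8)*7^5 mod 1009 = 29, hash=392+29 mod 1009 = 421
Option B: s[0]='h'->'a', delta=(1-8)*7^5 mod 1009 = 404, hash=392+404 mod 1009 = 796
Option C: s[1]='i'->'f', delta=(6-9)*7^4 mod 1009 = 869, hash=392+869 mod 1009 = 252
Option D: s[2]='j'->'b', delta=(2-10)*7^3 mod 1009 = 283, hash=392+283 mod 1009 = 675 <-- target

Answer: D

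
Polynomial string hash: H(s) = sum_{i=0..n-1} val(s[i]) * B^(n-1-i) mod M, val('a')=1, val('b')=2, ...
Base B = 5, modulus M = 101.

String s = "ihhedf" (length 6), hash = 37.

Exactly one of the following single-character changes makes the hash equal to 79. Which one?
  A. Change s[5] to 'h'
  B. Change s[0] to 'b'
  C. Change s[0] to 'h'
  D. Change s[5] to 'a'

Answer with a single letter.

Option A: s[5]='f'->'h', delta=(8-6)*5^0 mod 101 = 2, hash=37+2 mod 101 = 39
Option B: s[0]='i'->'b', delta=(2-9)*5^5 mod 101 = 42, hash=37+42 mod 101 = 79 <-- target
Option C: s[0]='i'->'h', delta=(8-9)*5^5 mod 101 = 6, hash=37+6 mod 101 = 43
Option D: s[5]='f'->'a', delta=(1-6)*5^0 mod 101 = 96, hash=37+96 mod 101 = 32

Answer: B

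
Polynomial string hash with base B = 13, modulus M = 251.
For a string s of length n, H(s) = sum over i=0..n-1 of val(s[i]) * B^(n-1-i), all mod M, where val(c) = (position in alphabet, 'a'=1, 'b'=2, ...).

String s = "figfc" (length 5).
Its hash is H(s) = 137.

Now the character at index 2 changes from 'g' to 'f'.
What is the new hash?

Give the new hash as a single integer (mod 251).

Answer: 219

Derivation:
val('g') = 7, val('f') = 6
Position k = 2, exponent = n-1-k = 2
B^2 mod M = 13^2 mod 251 = 169
Delta = (6 - 7) * 169 mod 251 = 82
New hash = (137 + 82) mod 251 = 219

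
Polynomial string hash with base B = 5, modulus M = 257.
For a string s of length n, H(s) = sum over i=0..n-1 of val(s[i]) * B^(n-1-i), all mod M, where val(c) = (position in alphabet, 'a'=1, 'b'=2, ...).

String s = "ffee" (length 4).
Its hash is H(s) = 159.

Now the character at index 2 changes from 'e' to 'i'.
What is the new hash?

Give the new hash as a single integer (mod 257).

Answer: 179

Derivation:
val('e') = 5, val('i') = 9
Position k = 2, exponent = n-1-k = 1
B^1 mod M = 5^1 mod 257 = 5
Delta = (9 - 5) * 5 mod 257 = 20
New hash = (159 + 20) mod 257 = 179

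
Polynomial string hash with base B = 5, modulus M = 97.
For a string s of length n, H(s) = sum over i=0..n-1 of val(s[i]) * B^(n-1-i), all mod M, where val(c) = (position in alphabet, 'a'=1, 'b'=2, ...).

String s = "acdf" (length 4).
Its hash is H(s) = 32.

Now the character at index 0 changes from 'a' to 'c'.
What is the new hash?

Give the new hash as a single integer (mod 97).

val('a') = 1, val('c') = 3
Position k = 0, exponent = n-1-k = 3
B^3 mod M = 5^3 mod 97 = 28
Delta = (3 - 1) * 28 mod 97 = 56
New hash = (32 + 56) mod 97 = 88

Answer: 88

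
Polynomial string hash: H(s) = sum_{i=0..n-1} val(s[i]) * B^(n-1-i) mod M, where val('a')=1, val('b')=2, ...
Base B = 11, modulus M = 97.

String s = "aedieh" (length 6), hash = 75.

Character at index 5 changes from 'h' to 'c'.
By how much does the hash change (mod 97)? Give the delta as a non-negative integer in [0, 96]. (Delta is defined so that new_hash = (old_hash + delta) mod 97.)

Delta formula: (val(new) - val(old)) * B^(n-1-k) mod M
  val('c') - val('h') = 3 - 8 = -5
  B^(n-1-k) = 11^0 mod 97 = 1
  Delta = -5 * 1 mod 97 = 92

Answer: 92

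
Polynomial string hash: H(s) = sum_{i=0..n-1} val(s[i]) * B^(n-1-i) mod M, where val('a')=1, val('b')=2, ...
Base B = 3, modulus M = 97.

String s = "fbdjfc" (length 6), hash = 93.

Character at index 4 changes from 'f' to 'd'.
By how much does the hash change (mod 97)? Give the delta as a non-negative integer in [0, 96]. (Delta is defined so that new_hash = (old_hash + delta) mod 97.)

Delta formula: (val(new) - val(old)) * B^(n-1-k) mod M
  val('d') - val('f') = 4 - 6 = -2
  B^(n-1-k) = 3^1 mod 97 = 3
  Delta = -2 * 3 mod 97 = 91

Answer: 91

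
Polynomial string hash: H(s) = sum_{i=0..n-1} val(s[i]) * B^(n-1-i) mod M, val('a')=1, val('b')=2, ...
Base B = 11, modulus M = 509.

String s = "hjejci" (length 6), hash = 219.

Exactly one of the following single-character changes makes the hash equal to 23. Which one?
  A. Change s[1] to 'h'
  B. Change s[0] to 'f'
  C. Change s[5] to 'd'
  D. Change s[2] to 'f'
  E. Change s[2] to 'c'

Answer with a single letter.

Option A: s[1]='j'->'h', delta=(8-10)*11^4 mod 509 = 240, hash=219+240 mod 509 = 459
Option B: s[0]='h'->'f', delta=(6-8)*11^5 mod 509 = 95, hash=219+95 mod 509 = 314
Option C: s[5]='i'->'d', delta=(4-9)*11^0 mod 509 = 504, hash=219+504 mod 509 = 214
Option D: s[2]='e'->'f', delta=(6-5)*11^3 mod 509 = 313, hash=219+313 mod 509 = 23 <-- target
Option E: s[2]='e'->'c', delta=(3-5)*11^3 mod 509 = 392, hash=219+392 mod 509 = 102

Answer: D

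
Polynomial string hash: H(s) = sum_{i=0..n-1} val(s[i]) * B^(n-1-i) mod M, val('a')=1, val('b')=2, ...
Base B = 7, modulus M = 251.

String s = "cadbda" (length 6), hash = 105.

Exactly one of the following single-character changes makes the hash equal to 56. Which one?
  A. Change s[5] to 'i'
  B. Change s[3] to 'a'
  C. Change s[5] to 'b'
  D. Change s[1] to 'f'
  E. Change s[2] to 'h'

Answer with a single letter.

Option A: s[5]='a'->'i', delta=(9-1)*7^0 mod 251 = 8, hash=105+8 mod 251 = 113
Option B: s[3]='b'->'a', delta=(1-2)*7^2 mod 251 = 202, hash=105+202 mod 251 = 56 <-- target
Option C: s[5]='a'->'b', delta=(2-1)*7^0 mod 251 = 1, hash=105+1 mod 251 = 106
Option D: s[1]='a'->'f', delta=(6-1)*7^4 mod 251 = 208, hash=105+208 mod 251 = 62
Option E: s[2]='d'->'h', delta=(8-4)*7^3 mod 251 = 117, hash=105+117 mod 251 = 222

Answer: B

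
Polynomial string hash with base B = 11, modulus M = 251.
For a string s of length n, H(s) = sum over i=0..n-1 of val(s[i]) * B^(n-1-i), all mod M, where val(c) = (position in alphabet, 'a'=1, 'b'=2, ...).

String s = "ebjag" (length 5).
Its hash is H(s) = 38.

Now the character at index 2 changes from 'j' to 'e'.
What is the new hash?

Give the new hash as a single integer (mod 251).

val('j') = 10, val('e') = 5
Position k = 2, exponent = n-1-k = 2
B^2 mod M = 11^2 mod 251 = 121
Delta = (5 - 10) * 121 mod 251 = 148
New hash = (38 + 148) mod 251 = 186

Answer: 186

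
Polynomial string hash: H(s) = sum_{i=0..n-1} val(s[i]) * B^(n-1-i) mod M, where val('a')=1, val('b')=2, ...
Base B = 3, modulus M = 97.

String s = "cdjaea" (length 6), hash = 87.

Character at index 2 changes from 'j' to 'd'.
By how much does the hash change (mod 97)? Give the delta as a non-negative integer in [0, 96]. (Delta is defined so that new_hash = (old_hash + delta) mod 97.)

Delta formula: (val(new) - val(old)) * B^(n-1-k) mod M
  val('d') - val('j') = 4 - 10 = -6
  B^(n-1-k) = 3^3 mod 97 = 27
  Delta = -6 * 27 mod 97 = 32

Answer: 32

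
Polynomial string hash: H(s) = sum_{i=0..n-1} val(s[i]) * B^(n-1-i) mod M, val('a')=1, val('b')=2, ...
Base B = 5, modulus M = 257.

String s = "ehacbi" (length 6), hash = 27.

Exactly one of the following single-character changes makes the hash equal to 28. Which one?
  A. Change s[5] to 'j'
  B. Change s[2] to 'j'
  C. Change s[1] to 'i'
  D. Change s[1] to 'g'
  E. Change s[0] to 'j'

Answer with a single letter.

Option A: s[5]='i'->'j', delta=(10-9)*5^0 mod 257 = 1, hash=27+1 mod 257 = 28 <-- target
Option B: s[2]='a'->'j', delta=(10-1)*5^3 mod 257 = 97, hash=27+97 mod 257 = 124
Option C: s[1]='h'->'i', delta=(9-8)*5^4 mod 257 = 111, hash=27+111 mod 257 = 138
Option D: s[1]='h'->'g', delta=(7-8)*5^4 mod 257 = 146, hash=27+146 mod 257 = 173
Option E: s[0]='e'->'j', delta=(10-5)*5^5 mod 257 = 205, hash=27+205 mod 257 = 232

Answer: A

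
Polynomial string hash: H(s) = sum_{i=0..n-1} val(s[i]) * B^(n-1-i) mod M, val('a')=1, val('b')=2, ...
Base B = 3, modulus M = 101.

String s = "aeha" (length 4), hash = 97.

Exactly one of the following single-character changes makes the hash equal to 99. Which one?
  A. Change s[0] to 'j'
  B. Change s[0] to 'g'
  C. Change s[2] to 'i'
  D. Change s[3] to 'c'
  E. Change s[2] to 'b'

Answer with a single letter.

Option A: s[0]='a'->'j', delta=(10-1)*3^3 mod 101 = 41, hash=97+41 mod 101 = 37
Option B: s[0]='a'->'g', delta=(7-1)*3^3 mod 101 = 61, hash=97+61 mod 101 = 57
Option C: s[2]='h'->'i', delta=(9-8)*3^1 mod 101 = 3, hash=97+3 mod 101 = 100
Option D: s[3]='a'->'c', delta=(3-1)*3^0 mod 101 = 2, hash=97+2 mod 101 = 99 <-- target
Option E: s[2]='h'->'b', delta=(2-8)*3^1 mod 101 = 83, hash=97+83 mod 101 = 79

Answer: D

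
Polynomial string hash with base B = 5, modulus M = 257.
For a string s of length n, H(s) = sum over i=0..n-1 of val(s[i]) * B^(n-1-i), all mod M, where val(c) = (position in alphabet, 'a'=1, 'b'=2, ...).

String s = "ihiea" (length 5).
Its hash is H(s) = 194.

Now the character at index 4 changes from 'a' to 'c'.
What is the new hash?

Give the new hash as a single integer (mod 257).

Answer: 196

Derivation:
val('a') = 1, val('c') = 3
Position k = 4, exponent = n-1-k = 0
B^0 mod M = 5^0 mod 257 = 1
Delta = (3 - 1) * 1 mod 257 = 2
New hash = (194 + 2) mod 257 = 196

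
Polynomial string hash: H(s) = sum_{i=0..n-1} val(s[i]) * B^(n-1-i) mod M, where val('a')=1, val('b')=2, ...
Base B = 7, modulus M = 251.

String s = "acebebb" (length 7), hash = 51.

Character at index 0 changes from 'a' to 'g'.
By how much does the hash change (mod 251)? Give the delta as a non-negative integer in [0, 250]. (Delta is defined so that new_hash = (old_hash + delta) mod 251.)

Answer: 82

Derivation:
Delta formula: (val(new) - val(old)) * B^(n-1-k) mod M
  val('g') - val('a') = 7 - 1 = 6
  B^(n-1-k) = 7^6 mod 251 = 181
  Delta = 6 * 181 mod 251 = 82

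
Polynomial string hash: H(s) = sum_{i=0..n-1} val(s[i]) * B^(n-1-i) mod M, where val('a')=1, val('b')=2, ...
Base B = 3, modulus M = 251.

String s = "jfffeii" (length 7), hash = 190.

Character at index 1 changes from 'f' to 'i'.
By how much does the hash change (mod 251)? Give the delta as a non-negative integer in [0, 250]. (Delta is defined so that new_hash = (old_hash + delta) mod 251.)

Answer: 227

Derivation:
Delta formula: (val(new) - val(old)) * B^(n-1-k) mod M
  val('i') - val('f') = 9 - 6 = 3
  B^(n-1-k) = 3^5 mod 251 = 243
  Delta = 3 * 243 mod 251 = 227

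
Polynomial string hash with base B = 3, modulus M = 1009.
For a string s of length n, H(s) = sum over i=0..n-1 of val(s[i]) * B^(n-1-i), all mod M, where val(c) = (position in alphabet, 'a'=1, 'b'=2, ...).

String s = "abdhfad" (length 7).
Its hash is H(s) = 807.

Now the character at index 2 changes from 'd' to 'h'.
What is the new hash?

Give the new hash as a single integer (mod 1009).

Answer: 122

Derivation:
val('d') = 4, val('h') = 8
Position k = 2, exponent = n-1-k = 4
B^4 mod M = 3^4 mod 1009 = 81
Delta = (8 - 4) * 81 mod 1009 = 324
New hash = (807 + 324) mod 1009 = 122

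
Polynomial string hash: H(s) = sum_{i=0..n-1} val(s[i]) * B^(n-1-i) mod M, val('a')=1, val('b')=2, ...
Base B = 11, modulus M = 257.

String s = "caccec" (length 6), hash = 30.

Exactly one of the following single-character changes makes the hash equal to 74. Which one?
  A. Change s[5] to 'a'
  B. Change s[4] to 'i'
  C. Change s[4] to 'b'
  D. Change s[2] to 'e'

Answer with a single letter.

Option A: s[5]='c'->'a', delta=(1-3)*11^0 mod 257 = 255, hash=30+255 mod 257 = 28
Option B: s[4]='e'->'i', delta=(9-5)*11^1 mod 257 = 44, hash=30+44 mod 257 = 74 <-- target
Option C: s[4]='e'->'b', delta=(2-5)*11^1 mod 257 = 224, hash=30+224 mod 257 = 254
Option D: s[2]='c'->'e', delta=(5-3)*11^3 mod 257 = 92, hash=30+92 mod 257 = 122

Answer: B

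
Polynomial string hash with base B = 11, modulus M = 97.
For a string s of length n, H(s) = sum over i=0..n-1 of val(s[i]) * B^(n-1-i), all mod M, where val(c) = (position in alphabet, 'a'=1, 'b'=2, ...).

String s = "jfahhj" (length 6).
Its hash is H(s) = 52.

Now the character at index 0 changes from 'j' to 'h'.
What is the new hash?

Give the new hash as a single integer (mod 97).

val('j') = 10, val('h') = 8
Position k = 0, exponent = n-1-k = 5
B^5 mod M = 11^5 mod 97 = 31
Delta = (8 - 10) * 31 mod 97 = 35
New hash = (52 + 35) mod 97 = 87

Answer: 87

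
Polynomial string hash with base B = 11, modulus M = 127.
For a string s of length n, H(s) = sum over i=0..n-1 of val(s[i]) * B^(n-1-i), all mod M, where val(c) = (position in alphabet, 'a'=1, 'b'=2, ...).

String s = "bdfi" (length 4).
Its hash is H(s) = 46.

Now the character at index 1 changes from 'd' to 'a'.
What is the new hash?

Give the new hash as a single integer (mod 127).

Answer: 64

Derivation:
val('d') = 4, val('a') = 1
Position k = 1, exponent = n-1-k = 2
B^2 mod M = 11^2 mod 127 = 121
Delta = (1 - 4) * 121 mod 127 = 18
New hash = (46 + 18) mod 127 = 64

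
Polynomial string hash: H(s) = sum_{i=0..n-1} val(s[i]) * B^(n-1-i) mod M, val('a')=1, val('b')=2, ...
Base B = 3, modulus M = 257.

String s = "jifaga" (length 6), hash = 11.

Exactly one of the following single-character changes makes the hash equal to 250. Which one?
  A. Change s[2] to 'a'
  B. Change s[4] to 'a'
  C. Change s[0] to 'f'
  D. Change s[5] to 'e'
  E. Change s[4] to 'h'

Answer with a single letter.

Option A: s[2]='f'->'a', delta=(1-6)*3^3 mod 257 = 122, hash=11+122 mod 257 = 133
Option B: s[4]='g'->'a', delta=(1-7)*3^1 mod 257 = 239, hash=11+239 mod 257 = 250 <-- target
Option C: s[0]='j'->'f', delta=(6-10)*3^5 mod 257 = 56, hash=11+56 mod 257 = 67
Option D: s[5]='a'->'e', delta=(5-1)*3^0 mod 257 = 4, hash=11+4 mod 257 = 15
Option E: s[4]='g'->'h', delta=(8-7)*3^1 mod 257 = 3, hash=11+3 mod 257 = 14

Answer: B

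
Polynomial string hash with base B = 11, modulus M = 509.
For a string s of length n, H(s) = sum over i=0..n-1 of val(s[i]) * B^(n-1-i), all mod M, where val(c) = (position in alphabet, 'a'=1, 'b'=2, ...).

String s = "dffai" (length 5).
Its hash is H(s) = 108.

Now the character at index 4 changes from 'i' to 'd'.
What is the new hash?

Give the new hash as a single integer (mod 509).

Answer: 103

Derivation:
val('i') = 9, val('d') = 4
Position k = 4, exponent = n-1-k = 0
B^0 mod M = 11^0 mod 509 = 1
Delta = (4 - 9) * 1 mod 509 = 504
New hash = (108 + 504) mod 509 = 103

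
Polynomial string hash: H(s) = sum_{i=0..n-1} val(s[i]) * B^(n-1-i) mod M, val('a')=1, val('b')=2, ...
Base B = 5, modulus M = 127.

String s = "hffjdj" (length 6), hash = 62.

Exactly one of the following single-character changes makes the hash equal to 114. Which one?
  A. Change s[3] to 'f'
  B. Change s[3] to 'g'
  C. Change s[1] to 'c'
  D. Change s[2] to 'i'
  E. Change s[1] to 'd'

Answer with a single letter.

Option A: s[3]='j'->'f', delta=(6-10)*5^2 mod 127 = 27, hash=62+27 mod 127 = 89
Option B: s[3]='j'->'g', delta=(7-10)*5^2 mod 127 = 52, hash=62+52 mod 127 = 114 <-- target
Option C: s[1]='f'->'c', delta=(3-6)*5^4 mod 127 = 30, hash=62+30 mod 127 = 92
Option D: s[2]='f'->'i', delta=(9-6)*5^3 mod 127 = 121, hash=62+121 mod 127 = 56
Option E: s[1]='f'->'d', delta=(4-6)*5^4 mod 127 = 20, hash=62+20 mod 127 = 82

Answer: B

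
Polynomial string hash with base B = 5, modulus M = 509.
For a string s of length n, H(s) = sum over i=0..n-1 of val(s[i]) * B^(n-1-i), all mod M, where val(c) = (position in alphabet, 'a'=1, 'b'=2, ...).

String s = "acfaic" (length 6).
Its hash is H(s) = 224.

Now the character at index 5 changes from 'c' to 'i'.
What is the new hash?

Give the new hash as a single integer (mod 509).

Answer: 230

Derivation:
val('c') = 3, val('i') = 9
Position k = 5, exponent = n-1-k = 0
B^0 mod M = 5^0 mod 509 = 1
Delta = (9 - 3) * 1 mod 509 = 6
New hash = (224 + 6) mod 509 = 230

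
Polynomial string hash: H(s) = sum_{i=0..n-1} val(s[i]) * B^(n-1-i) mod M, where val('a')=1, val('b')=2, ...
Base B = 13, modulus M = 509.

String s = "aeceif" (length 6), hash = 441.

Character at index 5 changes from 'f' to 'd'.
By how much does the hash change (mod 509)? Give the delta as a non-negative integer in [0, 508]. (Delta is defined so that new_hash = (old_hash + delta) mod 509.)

Delta formula: (val(new) - val(old)) * B^(n-1-k) mod M
  val('d') - val('f') = 4 - 6 = -2
  B^(n-1-k) = 13^0 mod 509 = 1
  Delta = -2 * 1 mod 509 = 507

Answer: 507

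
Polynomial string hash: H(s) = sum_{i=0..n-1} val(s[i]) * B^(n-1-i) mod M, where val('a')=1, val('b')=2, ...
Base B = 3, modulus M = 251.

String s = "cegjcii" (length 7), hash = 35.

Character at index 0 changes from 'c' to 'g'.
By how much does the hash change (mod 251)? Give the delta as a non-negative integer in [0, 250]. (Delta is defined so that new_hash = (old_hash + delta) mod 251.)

Delta formula: (val(new) - val(old)) * B^(n-1-k) mod M
  val('g') - val('c') = 7 - 3 = 4
  B^(n-1-k) = 3^6 mod 251 = 227
  Delta = 4 * 227 mod 251 = 155

Answer: 155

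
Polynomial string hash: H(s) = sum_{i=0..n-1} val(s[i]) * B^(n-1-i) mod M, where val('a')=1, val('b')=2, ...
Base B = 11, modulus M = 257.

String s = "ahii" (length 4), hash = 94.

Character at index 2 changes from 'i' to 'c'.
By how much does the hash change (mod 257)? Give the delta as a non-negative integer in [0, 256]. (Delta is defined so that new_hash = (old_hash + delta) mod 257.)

Answer: 191

Derivation:
Delta formula: (val(new) - val(old)) * B^(n-1-k) mod M
  val('c') - val('i') = 3 - 9 = -6
  B^(n-1-k) = 11^1 mod 257 = 11
  Delta = -6 * 11 mod 257 = 191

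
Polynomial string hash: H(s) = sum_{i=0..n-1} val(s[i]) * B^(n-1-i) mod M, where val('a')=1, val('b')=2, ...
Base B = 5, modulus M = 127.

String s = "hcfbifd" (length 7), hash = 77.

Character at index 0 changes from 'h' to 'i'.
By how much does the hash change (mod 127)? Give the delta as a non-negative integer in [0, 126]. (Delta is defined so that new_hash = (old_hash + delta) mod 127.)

Answer: 4

Derivation:
Delta formula: (val(new) - val(old)) * B^(n-1-k) mod M
  val('i') - val('h') = 9 - 8 = 1
  B^(n-1-k) = 5^6 mod 127 = 4
  Delta = 1 * 4 mod 127 = 4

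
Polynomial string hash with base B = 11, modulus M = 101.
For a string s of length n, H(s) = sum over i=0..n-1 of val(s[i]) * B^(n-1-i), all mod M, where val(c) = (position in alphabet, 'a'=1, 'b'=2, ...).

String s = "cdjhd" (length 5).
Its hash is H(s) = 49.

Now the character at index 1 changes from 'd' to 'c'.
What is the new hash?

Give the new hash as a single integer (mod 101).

Answer: 31

Derivation:
val('d') = 4, val('c') = 3
Position k = 1, exponent = n-1-k = 3
B^3 mod M = 11^3 mod 101 = 18
Delta = (3 - 4) * 18 mod 101 = 83
New hash = (49 + 83) mod 101 = 31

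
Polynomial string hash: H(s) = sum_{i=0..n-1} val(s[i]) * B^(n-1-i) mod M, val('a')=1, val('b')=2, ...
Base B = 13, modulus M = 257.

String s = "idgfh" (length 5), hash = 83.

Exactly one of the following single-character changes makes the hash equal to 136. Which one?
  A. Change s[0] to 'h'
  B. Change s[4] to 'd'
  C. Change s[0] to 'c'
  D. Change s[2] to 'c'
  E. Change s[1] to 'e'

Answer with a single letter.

Option A: s[0]='i'->'h', delta=(8-9)*13^4 mod 257 = 223, hash=83+223 mod 257 = 49
Option B: s[4]='h'->'d', delta=(4-8)*13^0 mod 257 = 253, hash=83+253 mod 257 = 79
Option C: s[0]='i'->'c', delta=(3-9)*13^4 mod 257 = 53, hash=83+53 mod 257 = 136 <-- target
Option D: s[2]='g'->'c', delta=(3-7)*13^2 mod 257 = 95, hash=83+95 mod 257 = 178
Option E: s[1]='d'->'e', delta=(5-4)*13^3 mod 257 = 141, hash=83+141 mod 257 = 224

Answer: C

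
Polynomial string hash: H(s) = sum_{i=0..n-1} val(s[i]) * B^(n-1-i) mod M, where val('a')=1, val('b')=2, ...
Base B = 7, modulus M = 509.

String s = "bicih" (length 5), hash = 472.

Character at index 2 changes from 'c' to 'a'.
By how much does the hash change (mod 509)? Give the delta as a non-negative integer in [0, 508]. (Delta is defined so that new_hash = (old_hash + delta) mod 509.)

Answer: 411

Derivation:
Delta formula: (val(new) - val(old)) * B^(n-1-k) mod M
  val('a') - val('c') = 1 - 3 = -2
  B^(n-1-k) = 7^2 mod 509 = 49
  Delta = -2 * 49 mod 509 = 411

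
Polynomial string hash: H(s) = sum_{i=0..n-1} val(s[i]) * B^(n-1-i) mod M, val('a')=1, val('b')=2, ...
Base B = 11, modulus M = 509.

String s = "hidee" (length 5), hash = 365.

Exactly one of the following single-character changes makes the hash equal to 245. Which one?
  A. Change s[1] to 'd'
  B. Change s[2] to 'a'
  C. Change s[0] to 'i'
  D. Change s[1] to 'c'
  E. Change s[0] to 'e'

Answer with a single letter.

Answer: C

Derivation:
Option A: s[1]='i'->'d', delta=(4-9)*11^3 mod 509 = 471, hash=365+471 mod 509 = 327
Option B: s[2]='d'->'a', delta=(1-4)*11^2 mod 509 = 146, hash=365+146 mod 509 = 2
Option C: s[0]='h'->'i', delta=(9-8)*11^4 mod 509 = 389, hash=365+389 mod 509 = 245 <-- target
Option D: s[1]='i'->'c', delta=(3-9)*11^3 mod 509 = 158, hash=365+158 mod 509 = 14
Option E: s[0]='h'->'e', delta=(5-8)*11^4 mod 509 = 360, hash=365+360 mod 509 = 216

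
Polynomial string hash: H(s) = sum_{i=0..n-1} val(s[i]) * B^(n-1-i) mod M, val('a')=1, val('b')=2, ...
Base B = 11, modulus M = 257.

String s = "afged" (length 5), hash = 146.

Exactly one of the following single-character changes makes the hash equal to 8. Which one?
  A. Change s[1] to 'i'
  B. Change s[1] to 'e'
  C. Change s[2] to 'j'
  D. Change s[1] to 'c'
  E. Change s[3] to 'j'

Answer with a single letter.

Answer: D

Derivation:
Option A: s[1]='f'->'i', delta=(9-6)*11^3 mod 257 = 138, hash=146+138 mod 257 = 27
Option B: s[1]='f'->'e', delta=(5-6)*11^3 mod 257 = 211, hash=146+211 mod 257 = 100
Option C: s[2]='g'->'j', delta=(10-7)*11^2 mod 257 = 106, hash=146+106 mod 257 = 252
Option D: s[1]='f'->'c', delta=(3-6)*11^3 mod 257 = 119, hash=146+119 mod 257 = 8 <-- target
Option E: s[3]='e'->'j', delta=(10-5)*11^1 mod 257 = 55, hash=146+55 mod 257 = 201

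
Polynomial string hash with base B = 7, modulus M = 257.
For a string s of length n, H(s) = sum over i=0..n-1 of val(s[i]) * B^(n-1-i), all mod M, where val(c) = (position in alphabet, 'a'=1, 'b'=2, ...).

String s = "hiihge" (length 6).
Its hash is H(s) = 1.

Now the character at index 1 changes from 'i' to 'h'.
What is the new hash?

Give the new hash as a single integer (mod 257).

Answer: 170

Derivation:
val('i') = 9, val('h') = 8
Position k = 1, exponent = n-1-k = 4
B^4 mod M = 7^4 mod 257 = 88
Delta = (8 - 9) * 88 mod 257 = 169
New hash = (1 + 169) mod 257 = 170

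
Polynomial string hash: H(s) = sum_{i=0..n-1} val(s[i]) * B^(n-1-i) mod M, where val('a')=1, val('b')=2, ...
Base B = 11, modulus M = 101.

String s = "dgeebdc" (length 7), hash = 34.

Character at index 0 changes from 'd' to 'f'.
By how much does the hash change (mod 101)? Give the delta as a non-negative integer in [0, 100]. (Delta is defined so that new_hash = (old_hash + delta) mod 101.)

Answer: 42

Derivation:
Delta formula: (val(new) - val(old)) * B^(n-1-k) mod M
  val('f') - val('d') = 6 - 4 = 2
  B^(n-1-k) = 11^6 mod 101 = 21
  Delta = 2 * 21 mod 101 = 42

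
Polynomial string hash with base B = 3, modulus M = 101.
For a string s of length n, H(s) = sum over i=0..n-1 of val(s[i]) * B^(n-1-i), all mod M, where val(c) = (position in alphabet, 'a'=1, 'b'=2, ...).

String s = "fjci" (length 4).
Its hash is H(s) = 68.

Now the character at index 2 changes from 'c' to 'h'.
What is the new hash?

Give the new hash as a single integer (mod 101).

Answer: 83

Derivation:
val('c') = 3, val('h') = 8
Position k = 2, exponent = n-1-k = 1
B^1 mod M = 3^1 mod 101 = 3
Delta = (8 - 3) * 3 mod 101 = 15
New hash = (68 + 15) mod 101 = 83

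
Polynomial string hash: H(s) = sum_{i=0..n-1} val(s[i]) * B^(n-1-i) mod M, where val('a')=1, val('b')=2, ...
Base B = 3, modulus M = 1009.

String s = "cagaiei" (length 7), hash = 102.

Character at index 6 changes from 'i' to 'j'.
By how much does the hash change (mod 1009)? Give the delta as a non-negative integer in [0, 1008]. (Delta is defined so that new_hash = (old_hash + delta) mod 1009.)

Delta formula: (val(new) - val(old)) * B^(n-1-k) mod M
  val('j') - val('i') = 10 - 9 = 1
  B^(n-1-k) = 3^0 mod 1009 = 1
  Delta = 1 * 1 mod 1009 = 1

Answer: 1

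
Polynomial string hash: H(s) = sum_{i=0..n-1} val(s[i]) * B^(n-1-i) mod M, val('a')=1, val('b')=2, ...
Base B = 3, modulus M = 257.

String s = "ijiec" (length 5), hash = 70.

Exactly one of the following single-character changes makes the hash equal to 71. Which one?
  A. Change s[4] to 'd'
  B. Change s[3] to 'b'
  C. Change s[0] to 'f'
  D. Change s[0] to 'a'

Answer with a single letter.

Answer: A

Derivation:
Option A: s[4]='c'->'d', delta=(4-3)*3^0 mod 257 = 1, hash=70+1 mod 257 = 71 <-- target
Option B: s[3]='e'->'b', delta=(2-5)*3^1 mod 257 = 248, hash=70+248 mod 257 = 61
Option C: s[0]='i'->'f', delta=(6-9)*3^4 mod 257 = 14, hash=70+14 mod 257 = 84
Option D: s[0]='i'->'a', delta=(1-9)*3^4 mod 257 = 123, hash=70+123 mod 257 = 193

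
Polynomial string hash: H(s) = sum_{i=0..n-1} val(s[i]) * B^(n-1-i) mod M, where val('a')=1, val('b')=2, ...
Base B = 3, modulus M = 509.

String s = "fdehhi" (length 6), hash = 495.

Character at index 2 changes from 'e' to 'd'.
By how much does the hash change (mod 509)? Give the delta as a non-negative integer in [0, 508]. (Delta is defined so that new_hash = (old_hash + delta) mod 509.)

Answer: 482

Derivation:
Delta formula: (val(new) - val(old)) * B^(n-1-k) mod M
  val('d') - val('e') = 4 - 5 = -1
  B^(n-1-k) = 3^3 mod 509 = 27
  Delta = -1 * 27 mod 509 = 482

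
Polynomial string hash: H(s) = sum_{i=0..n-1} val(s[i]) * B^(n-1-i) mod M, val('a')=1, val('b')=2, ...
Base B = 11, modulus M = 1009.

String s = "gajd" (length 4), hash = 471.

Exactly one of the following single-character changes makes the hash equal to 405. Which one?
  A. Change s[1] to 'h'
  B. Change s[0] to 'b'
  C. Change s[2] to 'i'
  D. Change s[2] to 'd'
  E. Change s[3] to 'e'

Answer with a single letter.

Answer: D

Derivation:
Option A: s[1]='a'->'h', delta=(8-1)*11^2 mod 1009 = 847, hash=471+847 mod 1009 = 309
Option B: s[0]='g'->'b', delta=(2-7)*11^3 mod 1009 = 408, hash=471+408 mod 1009 = 879
Option C: s[2]='j'->'i', delta=(9-10)*11^1 mod 1009 = 998, hash=471+998 mod 1009 = 460
Option D: s[2]='j'->'d', delta=(4-10)*11^1 mod 1009 = 943, hash=471+943 mod 1009 = 405 <-- target
Option E: s[3]='d'->'e', delta=(5-4)*11^0 mod 1009 = 1, hash=471+1 mod 1009 = 472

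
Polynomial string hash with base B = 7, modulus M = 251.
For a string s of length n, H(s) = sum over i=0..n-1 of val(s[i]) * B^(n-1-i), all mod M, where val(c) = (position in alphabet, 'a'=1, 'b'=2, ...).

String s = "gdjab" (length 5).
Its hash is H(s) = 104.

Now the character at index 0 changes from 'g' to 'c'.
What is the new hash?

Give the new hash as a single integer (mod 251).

Answer: 38

Derivation:
val('g') = 7, val('c') = 3
Position k = 0, exponent = n-1-k = 4
B^4 mod M = 7^4 mod 251 = 142
Delta = (3 - 7) * 142 mod 251 = 185
New hash = (104 + 185) mod 251 = 38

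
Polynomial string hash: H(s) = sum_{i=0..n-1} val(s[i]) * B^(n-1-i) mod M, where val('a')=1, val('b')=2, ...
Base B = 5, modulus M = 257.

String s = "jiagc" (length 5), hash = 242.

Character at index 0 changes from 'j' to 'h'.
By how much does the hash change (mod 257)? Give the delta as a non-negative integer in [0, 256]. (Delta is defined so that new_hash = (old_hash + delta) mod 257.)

Delta formula: (val(new) - val(old)) * B^(n-1-k) mod M
  val('h') - val('j') = 8 - 10 = -2
  B^(n-1-k) = 5^4 mod 257 = 111
  Delta = -2 * 111 mod 257 = 35

Answer: 35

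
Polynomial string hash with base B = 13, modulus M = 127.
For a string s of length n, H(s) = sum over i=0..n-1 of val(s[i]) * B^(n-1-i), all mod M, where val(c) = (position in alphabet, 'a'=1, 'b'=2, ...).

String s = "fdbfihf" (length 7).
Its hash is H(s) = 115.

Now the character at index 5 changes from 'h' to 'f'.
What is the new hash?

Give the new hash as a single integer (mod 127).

val('h') = 8, val('f') = 6
Position k = 5, exponent = n-1-k = 1
B^1 mod M = 13^1 mod 127 = 13
Delta = (6 - 8) * 13 mod 127 = 101
New hash = (115 + 101) mod 127 = 89

Answer: 89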